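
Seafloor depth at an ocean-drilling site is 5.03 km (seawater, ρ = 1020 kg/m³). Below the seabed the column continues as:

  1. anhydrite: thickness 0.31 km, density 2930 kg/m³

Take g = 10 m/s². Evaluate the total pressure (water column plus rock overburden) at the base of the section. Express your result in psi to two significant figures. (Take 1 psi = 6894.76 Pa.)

8800 psi

seawater: 1020 kg/m³ × 10 m/s² × 5030 m = 5.131×10^7 Pa = 7441 psi
anhydrite: 2930 kg/m³ × 10 m/s² × 310 m = 9.083×10^6 Pa = 1317 psi
Total = 7441 + 1317 = 8758.7 psi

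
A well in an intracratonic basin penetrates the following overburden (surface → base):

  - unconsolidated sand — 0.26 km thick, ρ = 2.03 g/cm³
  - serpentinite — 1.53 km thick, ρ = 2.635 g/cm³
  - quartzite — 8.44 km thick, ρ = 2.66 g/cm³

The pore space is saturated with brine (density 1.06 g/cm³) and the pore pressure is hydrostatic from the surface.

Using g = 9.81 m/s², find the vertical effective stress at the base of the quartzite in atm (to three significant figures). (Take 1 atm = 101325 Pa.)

1570 atm

Overburden (lithostatic) stress σ_v:
unconsolidated sand: 2030 kg/m³ × 9.81 m/s² × 260 m = 5.178×10^6 Pa = 5.178 MPa
serpentinite: 2635 kg/m³ × 9.81 m/s² × 1530 m = 3.955×10^7 Pa = 39.55 MPa
quartzite: 2660 kg/m³ × 9.81 m/s² × 8440 m = 2.202×10^8 Pa = 220.2 MPa
Total = 5.178 + 39.55 + 220.2 = 264.97 MPa
Pore pressure P_p = 1060 kg/m³ × 9.81 m/s² × 10230 m = 1.064×10^8 Pa = 106.4 MPa
Effective stress σ' = σ_v − P_p = 265.0 − 106.4 = 158.59 MPa = 1565.1 atm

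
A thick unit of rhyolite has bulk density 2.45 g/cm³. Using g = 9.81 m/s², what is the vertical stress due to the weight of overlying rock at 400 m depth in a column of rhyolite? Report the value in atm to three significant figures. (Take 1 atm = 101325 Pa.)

rhyolite: 2450 kg/m³ × 9.81 m/s² × 400 m = 9.614×10^6 Pa = 94.88 atm

94.9 atm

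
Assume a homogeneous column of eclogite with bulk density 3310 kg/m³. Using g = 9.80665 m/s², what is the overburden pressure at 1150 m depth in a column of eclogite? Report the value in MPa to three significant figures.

37.3 MPa

eclogite: 3310 kg/m³ × 9.80665 m/s² × 1150 m = 3.733×10^7 Pa = 37.33 MPa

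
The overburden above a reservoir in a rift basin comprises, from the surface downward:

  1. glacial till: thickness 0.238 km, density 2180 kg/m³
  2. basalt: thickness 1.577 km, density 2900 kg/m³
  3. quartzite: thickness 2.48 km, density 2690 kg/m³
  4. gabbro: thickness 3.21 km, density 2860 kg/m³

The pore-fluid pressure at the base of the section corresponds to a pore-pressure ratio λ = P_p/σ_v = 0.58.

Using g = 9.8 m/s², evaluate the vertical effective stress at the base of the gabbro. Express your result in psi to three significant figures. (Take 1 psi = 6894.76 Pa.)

12500 psi

Overburden (lithostatic) stress σ_v:
glacial till: 2180 kg/m³ × 9.8 m/s² × 238 m = 5.085×10^6 Pa = 5.085 MPa
basalt: 2900 kg/m³ × 9.8 m/s² × 1577 m = 4.482×10^7 Pa = 44.82 MPa
quartzite: 2690 kg/m³ × 9.8 m/s² × 2480 m = 6.538×10^7 Pa = 65.38 MPa
gabbro: 2860 kg/m³ × 9.8 m/s² × 3210 m = 8.997×10^7 Pa = 89.97 MPa
Total = 5.085 + 44.82 + 65.38 + 89.97 = 205.25 MPa
Pore pressure P_p = λ·σ_v = 0.58 × 205.3 MPa = 119.0 MPa
Effective stress σ' = σ_v − P_p = 205.3 − 119.0 = 86.205 MPa = 12503 psi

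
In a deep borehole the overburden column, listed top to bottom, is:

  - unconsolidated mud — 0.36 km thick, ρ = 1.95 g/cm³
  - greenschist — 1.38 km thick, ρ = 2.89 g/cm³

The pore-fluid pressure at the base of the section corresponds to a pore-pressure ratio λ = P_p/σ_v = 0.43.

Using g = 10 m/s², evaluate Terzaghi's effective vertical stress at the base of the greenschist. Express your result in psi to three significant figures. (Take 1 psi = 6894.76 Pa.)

3880 psi

Overburden (lithostatic) stress σ_v:
unconsolidated mud: 1950 kg/m³ × 10 m/s² × 360 m = 7.020×10^6 Pa = 7.020 MPa
greenschist: 2890 kg/m³ × 10 m/s² × 1380 m = 3.988×10^7 Pa = 39.88 MPa
Total = 7.020 + 39.88 = 46.902 MPa
Pore pressure P_p = λ·σ_v = 0.43 × 46.90 MPa = 20.17 MPa
Effective stress σ' = σ_v − P_p = 46.90 − 20.17 = 26.734 MPa = 3877.5 psi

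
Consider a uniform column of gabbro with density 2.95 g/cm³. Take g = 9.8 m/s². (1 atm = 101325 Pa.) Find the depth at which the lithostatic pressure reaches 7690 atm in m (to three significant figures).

h = P/(ρg) = 7690 atm / (2950 kg/m³ × 9.8 m/s²) = 7.792×10^8 Pa / 28910 Pa/m = 26952 m

27000 m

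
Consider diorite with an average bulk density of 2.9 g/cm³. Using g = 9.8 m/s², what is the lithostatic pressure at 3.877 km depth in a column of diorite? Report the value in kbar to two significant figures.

diorite: 2900 kg/m³ × 9.8 m/s² × 3877 m = 1.102×10^8 Pa = 1.102 kbar

1.1 kbar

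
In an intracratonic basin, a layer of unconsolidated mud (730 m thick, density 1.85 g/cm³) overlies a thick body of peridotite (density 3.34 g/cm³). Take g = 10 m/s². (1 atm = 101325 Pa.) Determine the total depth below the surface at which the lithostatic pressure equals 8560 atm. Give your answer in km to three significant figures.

Pressure at base of upper layers: 1850×10×730 = 1.351×10^7 Pa = 133.3 atm
Remaining pressure to be supplied by peridotite: 8.673×10^8 − 1.351×10^7 = 8.538×10^8 Pa
Additional depth in peridotite = 8.538×10^8 Pa / (3340 kg/m³ × 10 m/s²) = 25564 m
Total depth = 730 m + 25564 m = 26294 m
= 26.294 km

26.3 km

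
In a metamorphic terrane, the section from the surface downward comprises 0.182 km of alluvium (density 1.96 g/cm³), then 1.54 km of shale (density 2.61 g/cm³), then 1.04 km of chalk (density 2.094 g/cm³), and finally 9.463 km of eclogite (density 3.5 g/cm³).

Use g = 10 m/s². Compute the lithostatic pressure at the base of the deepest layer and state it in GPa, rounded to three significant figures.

alluvium: 1960 kg/m³ × 10 m/s² × 182 m = 3.567×10^6 Pa = 3.567×10^-3 GPa
shale: 2610 kg/m³ × 10 m/s² × 1540 m = 4.019×10^7 Pa = 0.04019 GPa
chalk: 2094 kg/m³ × 10 m/s² × 1040 m = 2.178×10^7 Pa = 0.02178 GPa
eclogite: 3500 kg/m³ × 10 m/s² × 9463 m = 3.312×10^8 Pa = 0.3312 GPa
Total = 3.567×10^-3 + 0.04019 + 0.02178 + 0.3312 = 0.39674 GPa

0.397 GPa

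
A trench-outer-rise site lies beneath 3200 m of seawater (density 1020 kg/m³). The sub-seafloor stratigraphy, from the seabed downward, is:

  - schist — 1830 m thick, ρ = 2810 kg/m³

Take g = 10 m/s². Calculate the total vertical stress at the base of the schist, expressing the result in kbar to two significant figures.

0.84 kbar

seawater: 1020 kg/m³ × 10 m/s² × 3200 m = 3.264×10^7 Pa = 0.3264 kbar
schist: 2810 kg/m³ × 10 m/s² × 1830 m = 5.142×10^7 Pa = 0.5142 kbar
Total = 0.3264 + 0.5142 = 0.84063 kbar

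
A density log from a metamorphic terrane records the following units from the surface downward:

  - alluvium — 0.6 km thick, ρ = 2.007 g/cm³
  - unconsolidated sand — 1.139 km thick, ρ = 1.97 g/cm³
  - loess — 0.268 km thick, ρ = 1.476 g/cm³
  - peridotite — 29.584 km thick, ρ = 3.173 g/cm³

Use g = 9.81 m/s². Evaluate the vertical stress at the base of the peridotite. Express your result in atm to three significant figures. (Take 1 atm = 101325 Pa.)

9460 atm

alluvium: 2007 kg/m³ × 9.81 m/s² × 600 m = 1.181×10^7 Pa = 116.6 atm
unconsolidated sand: 1970 kg/m³ × 9.81 m/s² × 1139 m = 2.201×10^7 Pa = 217.2 atm
loess: 1476 kg/m³ × 9.81 m/s² × 268 m = 3.881×10^6 Pa = 38.30 atm
peridotite: 3173 kg/m³ × 9.81 m/s² × 29584 m = 9.209×10^8 Pa = 9088 atm
Total = 116.6 + 217.2 + 38.30 + 9088 = 9460.4 atm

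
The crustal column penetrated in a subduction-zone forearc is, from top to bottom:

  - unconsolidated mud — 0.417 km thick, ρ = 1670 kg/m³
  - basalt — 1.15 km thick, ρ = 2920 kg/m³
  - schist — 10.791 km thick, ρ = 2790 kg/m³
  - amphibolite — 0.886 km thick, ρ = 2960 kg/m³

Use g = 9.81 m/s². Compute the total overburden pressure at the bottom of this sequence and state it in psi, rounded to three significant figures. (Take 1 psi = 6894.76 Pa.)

unconsolidated mud: 1670 kg/m³ × 9.81 m/s² × 417 m = 6.832×10^6 Pa = 990.8 psi
basalt: 2920 kg/m³ × 9.81 m/s² × 1150 m = 3.294×10^7 Pa = 4778 psi
schist: 2790 kg/m³ × 9.81 m/s² × 10791 m = 2.953×10^8 Pa = 42837 psi
amphibolite: 2960 kg/m³ × 9.81 m/s² × 886 m = 2.573×10^7 Pa = 3731 psi
Total = 990.8 + 4778 + 42837 + 3731 = 52337 psi

52300 psi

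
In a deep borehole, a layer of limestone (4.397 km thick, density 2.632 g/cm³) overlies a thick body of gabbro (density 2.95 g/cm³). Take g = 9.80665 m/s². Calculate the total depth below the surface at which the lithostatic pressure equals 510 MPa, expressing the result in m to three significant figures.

Pressure at base of upper layers: 2632×9.80665×4397 = 1.135×10^8 Pa = 113.5 MPa
Remaining pressure to be supplied by gabbro: 5.100×10^8 − 1.135×10^8 = 3.965×10^8 Pa
Additional depth in gabbro = 3.965×10^8 Pa / (2950 kg/m³ × 9.80665 m/s²) = 13706 m
Total depth = 4397 m + 13706 m = 18103 m

18100 m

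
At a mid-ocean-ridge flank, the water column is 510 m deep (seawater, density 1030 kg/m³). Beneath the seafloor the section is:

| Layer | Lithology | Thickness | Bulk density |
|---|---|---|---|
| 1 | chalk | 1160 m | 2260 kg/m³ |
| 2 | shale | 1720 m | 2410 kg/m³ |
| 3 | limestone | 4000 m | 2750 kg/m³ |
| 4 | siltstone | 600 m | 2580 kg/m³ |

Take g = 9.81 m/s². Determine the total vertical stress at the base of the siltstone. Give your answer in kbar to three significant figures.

1.95 kbar

seawater: 1030 kg/m³ × 9.81 m/s² × 510 m = 5.153×10^6 Pa = 0.05153 kbar
chalk: 2260 kg/m³ × 9.81 m/s² × 1160 m = 2.572×10^7 Pa = 0.2572 kbar
shale: 2410 kg/m³ × 9.81 m/s² × 1720 m = 4.066×10^7 Pa = 0.4066 kbar
limestone: 2750 kg/m³ × 9.81 m/s² × 4000 m = 1.079×10^8 Pa = 1.079 kbar
siltstone: 2580 kg/m³ × 9.81 m/s² × 600 m = 1.519×10^7 Pa = 0.1519 kbar
Total = 0.05153 + 0.2572 + 0.4066 + 1.079 + 0.1519 = 1.9463 kbar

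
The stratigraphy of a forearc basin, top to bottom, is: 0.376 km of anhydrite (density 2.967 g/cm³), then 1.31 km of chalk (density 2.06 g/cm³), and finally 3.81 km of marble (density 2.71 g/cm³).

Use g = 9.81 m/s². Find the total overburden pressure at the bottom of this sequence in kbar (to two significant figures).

1.4 kbar

anhydrite: 2967 kg/m³ × 9.81 m/s² × 376 m = 1.094×10^7 Pa = 0.1094 kbar
chalk: 2060 kg/m³ × 9.81 m/s² × 1310 m = 2.647×10^7 Pa = 0.2647 kbar
marble: 2710 kg/m³ × 9.81 m/s² × 3810 m = 1.013×10^8 Pa = 1.013 kbar
Total = 0.1094 + 0.2647 + 1.013 = 1.3871 kbar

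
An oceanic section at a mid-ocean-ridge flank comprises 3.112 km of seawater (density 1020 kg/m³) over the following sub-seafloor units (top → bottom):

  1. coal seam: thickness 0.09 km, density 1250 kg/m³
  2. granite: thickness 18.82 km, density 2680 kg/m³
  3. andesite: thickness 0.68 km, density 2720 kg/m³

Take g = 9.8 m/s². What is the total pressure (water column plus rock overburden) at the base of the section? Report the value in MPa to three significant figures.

seawater: 1020 kg/m³ × 9.8 m/s² × 3112 m = 3.111×10^7 Pa = 31.11 MPa
coal seam: 1250 kg/m³ × 9.8 m/s² × 90 m = 1.103×10^6 Pa = 1.103 MPa
granite: 2680 kg/m³ × 9.8 m/s² × 18820 m = 4.943×10^8 Pa = 494.3 MPa
andesite: 2720 kg/m³ × 9.8 m/s² × 680 m = 1.813×10^7 Pa = 18.13 MPa
Total = 31.11 + 1.103 + 494.3 + 18.13 = 544.62 MPa

545 MPa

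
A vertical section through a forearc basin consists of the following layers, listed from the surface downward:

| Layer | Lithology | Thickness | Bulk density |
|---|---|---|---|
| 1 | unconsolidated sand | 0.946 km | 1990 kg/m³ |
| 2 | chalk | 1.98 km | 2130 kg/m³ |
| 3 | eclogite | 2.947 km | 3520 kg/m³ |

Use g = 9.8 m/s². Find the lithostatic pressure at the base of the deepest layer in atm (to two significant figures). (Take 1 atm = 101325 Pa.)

1600 atm

unconsolidated sand: 1990 kg/m³ × 9.8 m/s² × 946 m = 1.845×10^7 Pa = 182.1 atm
chalk: 2130 kg/m³ × 9.8 m/s² × 1980 m = 4.133×10^7 Pa = 407.9 atm
eclogite: 3520 kg/m³ × 9.8 m/s² × 2947 m = 1.017×10^8 Pa = 1003 atm
Total = 182.1 + 407.9 + 1003 = 1593.3 atm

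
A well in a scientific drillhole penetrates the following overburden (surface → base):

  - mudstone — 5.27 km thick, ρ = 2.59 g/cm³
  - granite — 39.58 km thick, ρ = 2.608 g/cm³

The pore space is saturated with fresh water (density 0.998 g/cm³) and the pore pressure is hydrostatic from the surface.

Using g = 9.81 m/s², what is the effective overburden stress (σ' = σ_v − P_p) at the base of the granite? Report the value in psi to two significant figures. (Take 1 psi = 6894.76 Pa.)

Overburden (lithostatic) stress σ_v:
mudstone: 2590 kg/m³ × 9.81 m/s² × 5270 m = 1.339×10^8 Pa = 133.9 MPa
granite: 2608 kg/m³ × 9.81 m/s² × 39580 m = 1.013×10^9 Pa = 1013 MPa
Total = 133.9 + 1013 = 1146.5 MPa
Pore pressure P_p = 998 kg/m³ × 9.81 m/s² × 44850 m = 4.391×10^8 Pa = 439.1 MPa
Effective stress σ' = σ_v − P_p = 1147 − 439.1 = 707.43 MPa = 1.0260×10^5 psi

100000 psi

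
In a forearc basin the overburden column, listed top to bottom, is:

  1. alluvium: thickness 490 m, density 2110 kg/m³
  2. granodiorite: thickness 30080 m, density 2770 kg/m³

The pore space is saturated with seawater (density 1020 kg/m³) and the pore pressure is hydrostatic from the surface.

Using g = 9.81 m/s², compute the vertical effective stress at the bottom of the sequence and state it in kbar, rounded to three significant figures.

Overburden (lithostatic) stress σ_v:
alluvium: 2110 kg/m³ × 9.81 m/s² × 490 m = 1.014×10^7 Pa = 10.14 MPa
granodiorite: 2770 kg/m³ × 9.81 m/s² × 30080 m = 8.174×10^8 Pa = 817.4 MPa
Total = 10.14 + 817.4 = 827.53 MPa
Pore pressure P_p = 1020 kg/m³ × 9.81 m/s² × 30570 m = 3.059×10^8 Pa = 305.9 MPa
Effective stress σ' = σ_v − P_p = 827.5 − 305.9 = 521.64 MPa = 5.2164 kbar

5.22 kbar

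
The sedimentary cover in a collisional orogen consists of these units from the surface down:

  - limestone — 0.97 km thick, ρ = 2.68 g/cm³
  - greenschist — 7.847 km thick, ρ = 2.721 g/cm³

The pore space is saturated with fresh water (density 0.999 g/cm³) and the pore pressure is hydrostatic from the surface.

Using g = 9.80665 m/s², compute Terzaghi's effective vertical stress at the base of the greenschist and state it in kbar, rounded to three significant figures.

Overburden (lithostatic) stress σ_v:
limestone: 2680 kg/m³ × 9.80665 m/s² × 970 m = 2.549×10^7 Pa = 25.49 MPa
greenschist: 2721 kg/m³ × 9.80665 m/s² × 7847 m = 2.094×10^8 Pa = 209.4 MPa
Total = 25.49 + 209.4 = 234.88 MPa
Pore pressure P_p = 999 kg/m³ × 9.80665 m/s² × 8817 m = 8.638×10^7 Pa = 86.38 MPa
Effective stress σ' = σ_v − P_p = 234.9 − 86.38 = 148.50 MPa = 1.4850 kbar

1.49 kbar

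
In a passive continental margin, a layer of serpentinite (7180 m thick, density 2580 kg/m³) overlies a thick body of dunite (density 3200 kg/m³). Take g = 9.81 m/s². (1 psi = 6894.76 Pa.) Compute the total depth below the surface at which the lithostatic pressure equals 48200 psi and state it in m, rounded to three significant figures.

12000 m

Pressure at base of upper layers: 2580×9.81×7180 = 1.817×10^8 Pa = 26357 psi
Remaining pressure to be supplied by dunite: 3.323×10^8 − 1.817×10^8 = 1.506×10^8 Pa
Additional depth in dunite = 1.506×10^8 Pa / (3200 kg/m³ × 9.81 m/s²) = 4797.5 m
Total depth = 7180 m + 4797.5 m = 11977 m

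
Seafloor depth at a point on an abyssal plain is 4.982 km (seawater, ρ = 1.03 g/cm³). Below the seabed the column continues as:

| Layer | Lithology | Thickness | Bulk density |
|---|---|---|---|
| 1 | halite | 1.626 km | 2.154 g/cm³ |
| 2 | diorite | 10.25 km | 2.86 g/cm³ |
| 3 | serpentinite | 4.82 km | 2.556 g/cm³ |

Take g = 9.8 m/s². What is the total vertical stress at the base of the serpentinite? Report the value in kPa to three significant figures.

seawater: 1030 kg/m³ × 9.8 m/s² × 4982 m = 5.029×10^7 Pa = 50288 kPa
halite: 2154 kg/m³ × 9.8 m/s² × 1626 m = 3.432×10^7 Pa = 34324 kPa
diorite: 2860 kg/m³ × 9.8 m/s² × 10250 m = 2.873×10^8 Pa = 2.873×10^5 kPa
serpentinite: 2556 kg/m³ × 9.8 m/s² × 4820 m = 1.207×10^8 Pa = 1.207×10^5 kPa
Total = 50288 + 34324 + 2.873×10^5 + 1.207×10^5 = 4.9263×10^5 kPa

493000 kPa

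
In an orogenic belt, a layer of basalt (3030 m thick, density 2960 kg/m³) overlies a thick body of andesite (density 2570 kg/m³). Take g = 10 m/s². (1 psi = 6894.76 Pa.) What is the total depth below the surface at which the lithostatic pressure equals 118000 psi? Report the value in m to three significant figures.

31200 m

Pressure at base of upper layers: 2960×10×3030 = 8.969×10^7 Pa = 13008 psi
Remaining pressure to be supplied by andesite: 8.136×10^8 − 8.969×10^7 = 7.239×10^8 Pa
Additional depth in andesite = 7.239×10^8 Pa / (2570 kg/m³ × 10 m/s²) = 28167 m
Total depth = 3030 m + 28167 m = 31197 m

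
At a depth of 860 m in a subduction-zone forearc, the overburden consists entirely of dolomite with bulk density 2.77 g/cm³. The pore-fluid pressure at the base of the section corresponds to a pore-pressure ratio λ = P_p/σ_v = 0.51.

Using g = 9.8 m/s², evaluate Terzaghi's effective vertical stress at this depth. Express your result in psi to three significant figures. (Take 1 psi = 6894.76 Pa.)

Overburden (lithostatic) stress σ_v:
dolomite: 2770 kg/m³ × 9.8 m/s² × 860 m = 2.335×10^7 Pa = 23.35 MPa
Pore pressure P_p = λ·σ_v = 0.51 × 23.35 MPa = 11.91 MPa
Effective stress σ' = σ_v − P_p = 23.35 − 11.91 = 11.439 MPa = 1659.1 psi

1660 psi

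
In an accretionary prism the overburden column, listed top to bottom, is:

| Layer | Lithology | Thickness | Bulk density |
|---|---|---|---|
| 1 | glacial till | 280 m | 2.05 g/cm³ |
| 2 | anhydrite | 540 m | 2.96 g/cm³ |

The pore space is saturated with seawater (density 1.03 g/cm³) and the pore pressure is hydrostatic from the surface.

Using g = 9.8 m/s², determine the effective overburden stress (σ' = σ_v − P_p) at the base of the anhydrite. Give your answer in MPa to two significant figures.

Overburden (lithostatic) stress σ_v:
glacial till: 2050 kg/m³ × 9.8 m/s² × 280 m = 5.625×10^6 Pa = 5.625 MPa
anhydrite: 2960 kg/m³ × 9.8 m/s² × 540 m = 1.566×10^7 Pa = 15.66 MPa
Total = 5.625 + 15.66 = 21.290 MPa
Pore pressure P_p = 1030 kg/m³ × 9.8 m/s² × 820 m = 8.277×10^6 Pa = 8.277 MPa
Effective stress σ' = σ_v − P_p = 21.29 − 8.277 = 13.012 MPa

13 MPa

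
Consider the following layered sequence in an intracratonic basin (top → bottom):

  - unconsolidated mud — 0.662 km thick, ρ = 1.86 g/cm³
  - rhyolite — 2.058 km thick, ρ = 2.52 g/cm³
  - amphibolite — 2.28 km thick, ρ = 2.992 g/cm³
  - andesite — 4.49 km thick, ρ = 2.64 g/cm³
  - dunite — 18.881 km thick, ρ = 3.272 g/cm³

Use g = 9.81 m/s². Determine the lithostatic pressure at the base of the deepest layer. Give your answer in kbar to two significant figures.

unconsolidated mud: 1860 kg/m³ × 9.81 m/s² × 662 m = 1.208×10^7 Pa = 0.1208 kbar
rhyolite: 2520 kg/m³ × 9.81 m/s² × 2058 m = 5.088×10^7 Pa = 0.5088 kbar
amphibolite: 2992 kg/m³ × 9.81 m/s² × 2280 m = 6.692×10^7 Pa = 0.6692 kbar
andesite: 2640 kg/m³ × 9.81 m/s² × 4490 m = 1.163×10^8 Pa = 1.163 kbar
dunite: 3272 kg/m³ × 9.81 m/s² × 18881 m = 6.060×10^8 Pa = 6.060 kbar
Total = 0.1208 + 0.5088 + 0.6692 + 1.163 + 6.060 = 8.5221 kbar

8.5 kbar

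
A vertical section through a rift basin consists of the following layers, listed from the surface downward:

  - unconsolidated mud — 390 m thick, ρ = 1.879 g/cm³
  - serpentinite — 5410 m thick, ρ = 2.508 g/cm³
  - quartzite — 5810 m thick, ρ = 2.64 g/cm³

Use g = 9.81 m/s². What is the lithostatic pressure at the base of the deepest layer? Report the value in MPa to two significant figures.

290 MPa

unconsolidated mud: 1879 kg/m³ × 9.81 m/s² × 390 m = 7.189×10^6 Pa = 7.189 MPa
serpentinite: 2508 kg/m³ × 9.81 m/s² × 5410 m = 1.331×10^8 Pa = 133.1 MPa
quartzite: 2640 kg/m³ × 9.81 m/s² × 5810 m = 1.505×10^8 Pa = 150.5 MPa
Total = 7.189 + 133.1 + 150.5 = 290.76 MPa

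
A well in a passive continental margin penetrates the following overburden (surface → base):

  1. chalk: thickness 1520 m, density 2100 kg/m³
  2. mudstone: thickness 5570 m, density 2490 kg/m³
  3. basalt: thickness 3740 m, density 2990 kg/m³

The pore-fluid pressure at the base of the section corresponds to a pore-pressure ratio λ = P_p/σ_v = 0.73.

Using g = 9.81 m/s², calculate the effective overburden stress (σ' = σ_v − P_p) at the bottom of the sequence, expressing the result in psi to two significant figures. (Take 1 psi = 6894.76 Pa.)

Overburden (lithostatic) stress σ_v:
chalk: 2100 kg/m³ × 9.81 m/s² × 1520 m = 3.131×10^7 Pa = 31.31 MPa
mudstone: 2490 kg/m³ × 9.81 m/s² × 5570 m = 1.361×10^8 Pa = 136.1 MPa
basalt: 2990 kg/m³ × 9.81 m/s² × 3740 m = 1.097×10^8 Pa = 109.7 MPa
Total = 31.31 + 136.1 + 109.7 = 277.07 MPa
Pore pressure P_p = λ·σ_v = 0.73 × 277.1 MPa = 202.3 MPa
Effective stress σ' = σ_v − P_p = 277.1 − 202.3 = 74.810 MPa = 10850 psi

11000 psi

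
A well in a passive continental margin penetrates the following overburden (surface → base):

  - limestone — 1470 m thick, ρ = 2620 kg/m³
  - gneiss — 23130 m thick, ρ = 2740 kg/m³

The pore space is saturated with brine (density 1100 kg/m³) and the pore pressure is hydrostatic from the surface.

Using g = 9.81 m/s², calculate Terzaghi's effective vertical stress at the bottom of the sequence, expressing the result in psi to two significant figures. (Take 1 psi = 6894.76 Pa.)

Overburden (lithostatic) stress σ_v:
limestone: 2620 kg/m³ × 9.81 m/s² × 1470 m = 3.778×10^7 Pa = 37.78 MPa
gneiss: 2740 kg/m³ × 9.81 m/s² × 23130 m = 6.217×10^8 Pa = 621.7 MPa
Total = 37.78 + 621.7 = 659.50 MPa
Pore pressure P_p = 1100 kg/m³ × 9.81 m/s² × 24600 m = 2.655×10^8 Pa = 265.5 MPa
Effective stress σ' = σ_v − P_p = 659.5 − 265.5 = 394.04 MPa = 57151 psi

57000 psi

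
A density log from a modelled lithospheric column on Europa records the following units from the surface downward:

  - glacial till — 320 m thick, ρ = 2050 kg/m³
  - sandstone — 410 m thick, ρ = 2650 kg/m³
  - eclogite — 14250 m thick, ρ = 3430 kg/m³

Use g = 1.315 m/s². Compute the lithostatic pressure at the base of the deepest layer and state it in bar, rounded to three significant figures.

666 bar

glacial till: 2050 kg/m³ × 1.315 m/s² × 320 m = 8.626×10^5 Pa = 8.626 bar
sandstone: 2650 kg/m³ × 1.315 m/s² × 410 m = 1.429×10^6 Pa = 14.29 bar
eclogite: 3430 kg/m³ × 1.315 m/s² × 14250 m = 6.427×10^7 Pa = 642.7 bar
Total = 8.626 + 14.29 + 642.7 = 665.65 bar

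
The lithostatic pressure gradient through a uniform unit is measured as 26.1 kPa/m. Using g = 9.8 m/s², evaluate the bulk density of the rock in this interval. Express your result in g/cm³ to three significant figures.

2.66 g/cm³

ρ = (dP/dz)/g = 26.1 kPa/m / 9.8 m/s² = 26100 Pa/m / 9.8 m/s² = 2663.3 kg/m³
= 2.663 g/cm³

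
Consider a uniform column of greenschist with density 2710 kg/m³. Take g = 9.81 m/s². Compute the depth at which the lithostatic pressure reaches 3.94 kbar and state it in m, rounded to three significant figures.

14800 m

h = P/(ρg) = 3.94 kbar / (2710 kg/m³ × 9.81 m/s²) = 3.940×10^8 Pa / 26585 Pa/m = 14820 m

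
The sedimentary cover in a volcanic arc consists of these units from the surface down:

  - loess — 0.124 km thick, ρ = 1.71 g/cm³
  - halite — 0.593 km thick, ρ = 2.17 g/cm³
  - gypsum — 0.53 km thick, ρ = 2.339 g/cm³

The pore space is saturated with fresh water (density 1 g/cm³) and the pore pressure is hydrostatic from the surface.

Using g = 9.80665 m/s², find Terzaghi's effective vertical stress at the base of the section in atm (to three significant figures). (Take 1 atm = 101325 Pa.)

Overburden (lithostatic) stress σ_v:
loess: 1710 kg/m³ × 9.80665 m/s² × 124 m = 2.079×10^6 Pa = 2.079 MPa
halite: 2170 kg/m³ × 9.80665 m/s² × 593 m = 1.262×10^7 Pa = 12.62 MPa
gypsum: 2339 kg/m³ × 9.80665 m/s² × 530 m = 1.216×10^7 Pa = 12.16 MPa
Total = 2.079 + 12.62 + 12.16 = 26.856 MPa
Pore pressure P_p = 1000 kg/m³ × 9.80665 m/s² × 1247 m = 1.223×10^7 Pa = 12.23 MPa
Effective stress σ' = σ_v − P_p = 26.86 − 12.23 = 14.627 MPa = 144.36 atm

144 atm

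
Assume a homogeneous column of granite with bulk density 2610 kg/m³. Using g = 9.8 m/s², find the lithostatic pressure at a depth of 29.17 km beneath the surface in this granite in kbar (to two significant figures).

7.5 kbar

granite: 2610 kg/m³ × 9.8 m/s² × 29170 m = 7.461×10^8 Pa = 7.461 kbar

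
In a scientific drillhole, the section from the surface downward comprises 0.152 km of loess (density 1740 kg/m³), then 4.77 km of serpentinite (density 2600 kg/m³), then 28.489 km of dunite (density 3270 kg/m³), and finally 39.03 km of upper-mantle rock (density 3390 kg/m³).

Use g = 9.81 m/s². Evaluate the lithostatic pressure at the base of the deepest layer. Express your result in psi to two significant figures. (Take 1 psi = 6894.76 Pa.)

340000 psi

loess: 1740 kg/m³ × 9.81 m/s² × 152 m = 2.595×10^6 Pa = 376.3 psi
serpentinite: 2600 kg/m³ × 9.81 m/s² × 4770 m = 1.217×10^8 Pa = 17646 psi
dunite: 3270 kg/m³ × 9.81 m/s² × 28489 m = 9.139×10^8 Pa = 1.325×10^5 psi
upper-mantle rock: 3390 kg/m³ × 9.81 m/s² × 39030 m = 1.298×10^9 Pa = 1.883×10^5 psi
Total = 376.3 + 17646 + 1.325×10^5 + 1.883×10^5 = 3.3883×10^5 psi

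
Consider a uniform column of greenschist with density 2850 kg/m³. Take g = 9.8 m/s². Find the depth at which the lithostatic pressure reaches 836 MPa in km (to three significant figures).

29.9 km

h = P/(ρg) = 836 MPa / (2850 kg/m³ × 9.8 m/s²) = 8.360×10^8 Pa / 27930 Pa/m = 29932 m
= 29.932 km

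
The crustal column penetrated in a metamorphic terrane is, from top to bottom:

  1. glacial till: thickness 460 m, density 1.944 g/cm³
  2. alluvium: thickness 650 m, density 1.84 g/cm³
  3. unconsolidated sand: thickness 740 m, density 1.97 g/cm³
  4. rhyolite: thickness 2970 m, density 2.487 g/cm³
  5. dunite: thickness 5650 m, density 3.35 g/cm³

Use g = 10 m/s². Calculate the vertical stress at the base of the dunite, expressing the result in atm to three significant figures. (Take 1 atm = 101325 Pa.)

glacial till: 1944 kg/m³ × 10 m/s² × 460 m = 8.942×10^6 Pa = 88.25 atm
alluvium: 1840 kg/m³ × 10 m/s² × 650 m = 1.196×10^7 Pa = 118.0 atm
unconsolidated sand: 1970 kg/m³ × 10 m/s² × 740 m = 1.458×10^7 Pa = 143.9 atm
rhyolite: 2487 kg/m³ × 10 m/s² × 2970 m = 7.386×10^7 Pa = 729.0 atm
dunite: 3350 kg/m³ × 10 m/s² × 5650 m = 1.893×10^8 Pa = 1868 atm
Total = 88.25 + 118.0 + 143.9 + 729.0 + 1868 = 2947.1 atm

2950 atm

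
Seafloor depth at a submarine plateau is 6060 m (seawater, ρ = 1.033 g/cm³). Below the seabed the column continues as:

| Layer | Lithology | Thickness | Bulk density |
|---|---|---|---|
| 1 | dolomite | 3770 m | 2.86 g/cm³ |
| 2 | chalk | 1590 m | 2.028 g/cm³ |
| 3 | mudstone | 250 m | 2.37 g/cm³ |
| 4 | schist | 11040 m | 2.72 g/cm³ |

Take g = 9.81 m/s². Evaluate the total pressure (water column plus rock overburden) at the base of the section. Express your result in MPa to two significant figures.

500 MPa

seawater: 1033 kg/m³ × 9.81 m/s² × 6060 m = 6.141×10^7 Pa = 61.41 MPa
dolomite: 2860 kg/m³ × 9.81 m/s² × 3770 m = 1.058×10^8 Pa = 105.8 MPa
chalk: 2028 kg/m³ × 9.81 m/s² × 1590 m = 3.163×10^7 Pa = 31.63 MPa
mudstone: 2370 kg/m³ × 9.81 m/s² × 250 m = 5.812×10^6 Pa = 5.812 MPa
schist: 2720 kg/m³ × 9.81 m/s² × 11040 m = 2.946×10^8 Pa = 294.6 MPa
Total = 61.41 + 105.8 + 31.63 + 5.812 + 294.6 = 499.21 MPa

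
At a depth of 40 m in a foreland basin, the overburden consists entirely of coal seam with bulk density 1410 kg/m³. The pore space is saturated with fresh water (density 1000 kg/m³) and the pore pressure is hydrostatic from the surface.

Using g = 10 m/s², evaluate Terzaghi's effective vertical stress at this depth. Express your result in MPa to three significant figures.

Overburden (lithostatic) stress σ_v:
coal seam: 1410 kg/m³ × 10 m/s² × 40 m = 5.640×10^5 Pa = 0.5640 MPa
Pore pressure P_p = 1000 kg/m³ × 10 m/s² × 40 m = 4.000×10^5 Pa = 0.4000 MPa
Effective stress σ' = σ_v − P_p = 0.5640 − 0.4000 = 0.16400 MPa

0.164 MPa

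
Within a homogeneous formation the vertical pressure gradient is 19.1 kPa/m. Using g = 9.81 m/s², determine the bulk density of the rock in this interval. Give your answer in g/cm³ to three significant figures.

ρ = (dP/dz)/g = 19.1 kPa/m / 9.81 m/s² = 19100 Pa/m / 9.81 m/s² = 1947.0 kg/m³
= 1.947 g/cm³

1.95 g/cm³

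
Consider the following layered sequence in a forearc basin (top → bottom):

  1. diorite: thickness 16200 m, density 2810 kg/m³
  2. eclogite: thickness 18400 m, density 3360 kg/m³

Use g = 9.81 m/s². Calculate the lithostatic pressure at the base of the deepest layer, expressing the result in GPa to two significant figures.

diorite: 2810 kg/m³ × 9.81 m/s² × 16200 m = 4.466×10^8 Pa = 0.4466 GPa
eclogite: 3360 kg/m³ × 9.81 m/s² × 18400 m = 6.065×10^8 Pa = 0.6065 GPa
Total = 0.4466 + 0.6065 = 1.0531 GPa

1.1 GPa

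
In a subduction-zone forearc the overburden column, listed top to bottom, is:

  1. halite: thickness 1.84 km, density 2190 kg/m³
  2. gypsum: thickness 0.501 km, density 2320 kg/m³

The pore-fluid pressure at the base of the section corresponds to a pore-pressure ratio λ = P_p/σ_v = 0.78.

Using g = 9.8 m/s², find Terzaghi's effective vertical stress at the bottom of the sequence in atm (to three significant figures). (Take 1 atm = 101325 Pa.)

Overburden (lithostatic) stress σ_v:
halite: 2190 kg/m³ × 9.8 m/s² × 1840 m = 3.949×10^7 Pa = 39.49 MPa
gypsum: 2320 kg/m³ × 9.8 m/s² × 501 m = 1.139×10^7 Pa = 11.39 MPa
Total = 39.49 + 11.39 = 50.881 MPa
Pore pressure P_p = λ·σ_v = 0.78 × 50.88 MPa = 39.69 MPa
Effective stress σ' = σ_v − P_p = 50.88 − 39.69 = 11.194 MPa = 110.47 atm

110 atm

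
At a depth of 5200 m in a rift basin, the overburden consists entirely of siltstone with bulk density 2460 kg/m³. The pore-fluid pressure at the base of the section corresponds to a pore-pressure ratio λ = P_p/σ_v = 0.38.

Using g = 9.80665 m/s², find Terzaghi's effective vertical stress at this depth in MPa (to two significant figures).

78 MPa

Overburden (lithostatic) stress σ_v:
siltstone: 2460 kg/m³ × 9.80665 m/s² × 5200 m = 1.254×10^8 Pa = 125.4 MPa
Pore pressure P_p = λ·σ_v = 0.38 × 125.4 MPa = 47.67 MPa
Effective stress σ' = σ_v − P_p = 125.4 − 47.67 = 77.777 MPa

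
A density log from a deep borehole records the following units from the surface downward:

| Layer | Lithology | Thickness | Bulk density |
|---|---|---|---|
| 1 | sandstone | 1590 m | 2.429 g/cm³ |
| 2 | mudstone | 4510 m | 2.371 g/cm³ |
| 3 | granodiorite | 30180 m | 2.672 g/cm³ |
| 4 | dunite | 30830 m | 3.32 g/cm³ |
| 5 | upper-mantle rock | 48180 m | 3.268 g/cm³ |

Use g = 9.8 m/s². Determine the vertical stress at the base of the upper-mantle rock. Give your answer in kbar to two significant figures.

35 kbar

sandstone: 2429 kg/m³ × 9.8 m/s² × 1590 m = 3.785×10^7 Pa = 0.3785 kbar
mudstone: 2371 kg/m³ × 9.8 m/s² × 4510 m = 1.048×10^8 Pa = 1.048 kbar
granodiorite: 2672 kg/m³ × 9.8 m/s² × 30180 m = 7.903×10^8 Pa = 7.903 kbar
dunite: 3320 kg/m³ × 9.8 m/s² × 30830 m = 1.003×10^9 Pa = 10.03 kbar
upper-mantle rock: 3268 kg/m³ × 9.8 m/s² × 48180 m = 1.543×10^9 Pa = 15.43 kbar
Total = 0.3785 + 1.048 + 7.903 + 10.03 + 15.43 = 34.790 kbar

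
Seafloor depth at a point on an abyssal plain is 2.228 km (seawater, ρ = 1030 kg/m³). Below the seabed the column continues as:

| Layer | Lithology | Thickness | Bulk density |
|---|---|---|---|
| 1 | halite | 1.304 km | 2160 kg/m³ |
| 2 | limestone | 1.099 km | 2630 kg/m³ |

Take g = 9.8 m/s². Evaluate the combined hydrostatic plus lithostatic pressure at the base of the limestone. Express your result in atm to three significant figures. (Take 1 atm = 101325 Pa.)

seawater: 1030 kg/m³ × 9.8 m/s² × 2228 m = 2.249×10^7 Pa = 222.0 atm
halite: 2160 kg/m³ × 9.8 m/s² × 1304 m = 2.760×10^7 Pa = 272.4 atm
limestone: 2630 kg/m³ × 9.8 m/s² × 1099 m = 2.833×10^7 Pa = 279.6 atm
Total = 222.0 + 272.4 + 279.6 = 773.93 atm

774 atm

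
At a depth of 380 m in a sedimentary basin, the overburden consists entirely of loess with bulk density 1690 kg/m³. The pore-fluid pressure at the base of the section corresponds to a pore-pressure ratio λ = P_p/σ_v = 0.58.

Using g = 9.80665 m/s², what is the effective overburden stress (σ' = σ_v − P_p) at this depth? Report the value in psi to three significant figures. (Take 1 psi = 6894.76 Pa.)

Overburden (lithostatic) stress σ_v:
loess: 1690 kg/m³ × 9.80665 m/s² × 380 m = 6.298×10^6 Pa = 6.298 MPa
Pore pressure P_p = λ·σ_v = 0.58 × 6.298 MPa = 3.653 MPa
Effective stress σ' = σ_v − P_p = 6.298 − 3.653 = 2.6451 MPa = 383.64 psi

384 psi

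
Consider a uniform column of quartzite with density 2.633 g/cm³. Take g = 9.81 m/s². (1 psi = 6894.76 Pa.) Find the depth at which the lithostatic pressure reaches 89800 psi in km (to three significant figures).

24.0 km

h = P/(ρg) = 89800 psi / (2633 kg/m³ × 9.81 m/s²) = 6.191×10^8 Pa / 25830 Pa/m = 23970 m
= 23.970 km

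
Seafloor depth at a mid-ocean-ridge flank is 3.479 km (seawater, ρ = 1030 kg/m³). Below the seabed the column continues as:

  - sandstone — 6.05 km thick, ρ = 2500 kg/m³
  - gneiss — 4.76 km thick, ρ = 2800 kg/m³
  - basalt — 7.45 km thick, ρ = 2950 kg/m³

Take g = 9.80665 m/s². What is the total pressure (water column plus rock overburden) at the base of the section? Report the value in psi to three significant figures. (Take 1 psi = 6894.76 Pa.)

seawater: 1030 kg/m³ × 9.80665 m/s² × 3479 m = 3.514×10^7 Pa = 5097 psi
sandstone: 2500 kg/m³ × 9.80665 m/s² × 6050 m = 1.483×10^8 Pa = 21513 psi
gneiss: 2800 kg/m³ × 9.80665 m/s² × 4760 m = 1.307×10^8 Pa = 18957 psi
basalt: 2950 kg/m³ × 9.80665 m/s² × 7450 m = 2.155×10^8 Pa = 31259 psi
Total = 5097 + 21513 + 18957 + 31259 = 76826 psi

76800 psi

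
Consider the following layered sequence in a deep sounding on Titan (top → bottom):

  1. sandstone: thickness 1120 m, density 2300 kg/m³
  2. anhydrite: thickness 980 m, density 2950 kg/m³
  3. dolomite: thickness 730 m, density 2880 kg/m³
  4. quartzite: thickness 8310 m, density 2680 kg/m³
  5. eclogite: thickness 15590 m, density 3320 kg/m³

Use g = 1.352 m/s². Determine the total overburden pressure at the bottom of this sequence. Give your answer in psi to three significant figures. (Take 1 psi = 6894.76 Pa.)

16000 psi

sandstone: 2300 kg/m³ × 1.352 m/s² × 1120 m = 3.483×10^6 Pa = 505.1 psi
anhydrite: 2950 kg/m³ × 1.352 m/s² × 980 m = 3.909×10^6 Pa = 566.9 psi
dolomite: 2880 kg/m³ × 1.352 m/s² × 730 m = 2.842×10^6 Pa = 412.3 psi
quartzite: 2680 kg/m³ × 1.352 m/s² × 8310 m = 3.011×10^7 Pa = 4367 psi
eclogite: 3320 kg/m³ × 1.352 m/s² × 15590 m = 6.998×10^7 Pa = 10149 psi
Total = 505.1 + 566.9 + 412.3 + 4367 + 10149 = 16001 psi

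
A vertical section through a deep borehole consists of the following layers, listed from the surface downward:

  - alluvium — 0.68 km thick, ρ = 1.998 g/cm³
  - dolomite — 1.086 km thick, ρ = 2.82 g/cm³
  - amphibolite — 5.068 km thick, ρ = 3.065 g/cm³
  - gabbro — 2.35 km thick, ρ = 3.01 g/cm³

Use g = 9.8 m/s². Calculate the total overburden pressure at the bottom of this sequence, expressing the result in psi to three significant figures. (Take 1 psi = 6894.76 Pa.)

38400 psi

alluvium: 1998 kg/m³ × 9.8 m/s² × 680 m = 1.331×10^7 Pa = 1931 psi
dolomite: 2820 kg/m³ × 9.8 m/s² × 1086 m = 3.001×10^7 Pa = 4353 psi
amphibolite: 3065 kg/m³ × 9.8 m/s² × 5068 m = 1.522×10^8 Pa = 22079 psi
gabbro: 3010 kg/m³ × 9.8 m/s² × 2350 m = 6.932×10^7 Pa = 10054 psi
Total = 1931 + 4353 + 22079 + 10054 = 38417 psi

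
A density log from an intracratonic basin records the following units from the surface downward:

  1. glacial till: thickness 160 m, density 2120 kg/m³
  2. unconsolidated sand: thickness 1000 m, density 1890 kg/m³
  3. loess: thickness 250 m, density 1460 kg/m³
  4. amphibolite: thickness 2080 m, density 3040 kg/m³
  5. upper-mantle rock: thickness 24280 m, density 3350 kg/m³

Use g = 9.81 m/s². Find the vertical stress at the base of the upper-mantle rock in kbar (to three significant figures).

8.85 kbar

glacial till: 2120 kg/m³ × 9.81 m/s² × 160 m = 3.328×10^6 Pa = 0.03328 kbar
unconsolidated sand: 1890 kg/m³ × 9.81 m/s² × 1000 m = 1.854×10^7 Pa = 0.1854 kbar
loess: 1460 kg/m³ × 9.81 m/s² × 250 m = 3.581×10^6 Pa = 0.03581 kbar
amphibolite: 3040 kg/m³ × 9.81 m/s² × 2080 m = 6.203×10^7 Pa = 0.6203 kbar
upper-mantle rock: 3350 kg/m³ × 9.81 m/s² × 24280 m = 7.979×10^8 Pa = 7.979 kbar
Total = 0.03328 + 0.1854 + 0.03581 + 0.6203 + 7.979 = 8.8541 kbar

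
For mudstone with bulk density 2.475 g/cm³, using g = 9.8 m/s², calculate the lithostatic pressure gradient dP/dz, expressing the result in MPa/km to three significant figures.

dP/dz = ρg = 2475 kg/m³ × 9.8 m/s² = 24255 Pa/m
= 24255 Pa/m × (1 MPa/km / 1000.0 Pa/m) = 24.255 MPa/km

24.3 MPa/km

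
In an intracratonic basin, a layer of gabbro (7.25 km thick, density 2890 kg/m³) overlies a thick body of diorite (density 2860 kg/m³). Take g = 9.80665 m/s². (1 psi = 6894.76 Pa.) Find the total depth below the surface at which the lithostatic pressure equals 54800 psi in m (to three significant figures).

Pressure at base of upper layers: 2890×9.80665×7250 = 2.055×10^8 Pa = 29801 psi
Remaining pressure to be supplied by diorite: 3.778×10^8 − 2.055×10^8 = 1.724×10^8 Pa
Additional depth in diorite = 1.724×10^8 Pa / (2860 kg/m³ × 9.80665 m/s²) = 6145.4 m
Total depth = 7250 m + 6145.4 m = 13395 m

13400 m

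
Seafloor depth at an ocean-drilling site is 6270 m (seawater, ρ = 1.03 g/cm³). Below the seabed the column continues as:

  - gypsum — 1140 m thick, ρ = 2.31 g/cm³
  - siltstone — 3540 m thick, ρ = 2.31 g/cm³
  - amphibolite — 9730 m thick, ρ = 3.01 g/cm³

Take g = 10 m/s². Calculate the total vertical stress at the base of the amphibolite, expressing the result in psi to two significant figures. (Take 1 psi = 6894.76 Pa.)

seawater: 1030 kg/m³ × 10 m/s² × 6270 m = 6.458×10^7 Pa = 9367 psi
gypsum: 2310 kg/m³ × 10 m/s² × 1140 m = 2.633×10^7 Pa = 3819 psi
siltstone: 2310 kg/m³ × 10 m/s² × 3540 m = 8.177×10^7 Pa = 11860 psi
amphibolite: 3010 kg/m³ × 10 m/s² × 9730 m = 2.929×10^8 Pa = 42478 psi
Total = 9367 + 3819 + 11860 + 42478 = 67524 psi

68000 psi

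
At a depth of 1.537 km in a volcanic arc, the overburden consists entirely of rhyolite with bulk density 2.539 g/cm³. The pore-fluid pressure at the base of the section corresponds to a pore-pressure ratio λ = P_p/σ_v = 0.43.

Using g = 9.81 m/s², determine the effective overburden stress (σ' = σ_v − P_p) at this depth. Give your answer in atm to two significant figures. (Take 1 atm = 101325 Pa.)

Overburden (lithostatic) stress σ_v:
rhyolite: 2539 kg/m³ × 9.81 m/s² × 1537 m = 3.828×10^7 Pa = 38.28 MPa
Pore pressure P_p = λ·σ_v = 0.43 × 38.28 MPa = 16.46 MPa
Effective stress σ' = σ_v − P_p = 38.28 − 16.46 = 21.821 MPa = 215.36 atm

220 atm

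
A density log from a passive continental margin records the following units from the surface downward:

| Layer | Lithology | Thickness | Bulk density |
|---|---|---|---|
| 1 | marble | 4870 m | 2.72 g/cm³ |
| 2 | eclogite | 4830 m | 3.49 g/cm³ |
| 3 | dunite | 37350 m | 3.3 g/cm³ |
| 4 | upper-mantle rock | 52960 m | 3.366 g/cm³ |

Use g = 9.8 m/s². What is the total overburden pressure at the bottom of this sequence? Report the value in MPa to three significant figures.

marble: 2720 kg/m³ × 9.8 m/s² × 4870 m = 1.298×10^8 Pa = 129.8 MPa
eclogite: 3490 kg/m³ × 9.8 m/s² × 4830 m = 1.652×10^8 Pa = 165.2 MPa
dunite: 3300 kg/m³ × 9.8 m/s² × 37350 m = 1.208×10^9 Pa = 1208 MPa
upper-mantle rock: 3366 kg/m³ × 9.8 m/s² × 52960 m = 1.747×10^9 Pa = 1747 MPa
Total = 129.8 + 165.2 + 1208 + 1747 = 3249.9 MPa

3250 MPa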